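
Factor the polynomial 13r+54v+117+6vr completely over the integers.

(6v+13)(r+9)

Group as (6vr+54v) + (13r+117) = 6v(r+9) + 13(r+9).
Both groups share the factor (r+9).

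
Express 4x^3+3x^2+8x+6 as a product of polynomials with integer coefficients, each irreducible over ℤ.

Group as (4x^3+8x) + (3x^2+6) = 4x(x^2+2) + 3(x^2+2).
Both groups share the factor (x^2+2).

(4x+3)(x^2+2)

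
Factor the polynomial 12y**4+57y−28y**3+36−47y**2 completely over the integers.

By the rational root theorem, y = 3 is a root, so (y−3) is a factor; dividing leaves 12y**3+8y**2−23y−12.
Next, y = −1/2 is a root, so (2y+1) is a factor; dividing leaves 6y**2+y−12.
The remaining quadratic factors as (3y−4)(2y+3).

(2y+1)(2y+3)(3y−4)(y−3)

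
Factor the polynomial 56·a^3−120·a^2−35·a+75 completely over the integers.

(7·a−15)·(8·a^2−5)

Group as (56·a^3−35·a) + (−120·a^2+75) = 7·a·(8·a^2−5) − 15·(8·a^2−5).
Both groups share the factor (8·a^2−5).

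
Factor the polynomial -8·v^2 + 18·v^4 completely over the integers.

2·v^2·(3·v + 2)·(3·v - 2)

Every term has a factor of 2·v^2. Then 9·v^2 - 4 = (3·v)² − (2)².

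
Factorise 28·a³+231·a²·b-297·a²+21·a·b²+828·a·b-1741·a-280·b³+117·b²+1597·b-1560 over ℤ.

Group: 7·a·(4·a²+37·a·b-47·a+40·b²+29·b-195) + (-7·b+8)·(4·a²+37·a·b-47·a+40·b²+29·b-195); both groups contain (4·a²+37·a·b-47·a+40·b²+29·b-195), so (7·a-7·b+8) is a factor with cofactor 4·a²+37·a·b-47·a+40·b²+29·b-195.
The cofactor groups again: 4·a²+37·a·b-47·a+40·b²+29·b-195 = 4·a·(a+8·b-15) + (5·b+13)·(a+8·b-15); both groups contain (a+8·b-15), giving (4·a+5·b+13)·(a+8·b-15).

(4·a+5·b+13)·(7·a-7·b+8)·(a+8·b-15)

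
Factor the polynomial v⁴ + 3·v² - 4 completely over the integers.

Substitute u = v² to get a quadratic in u, then factor.
v² + 4 is irreducible over ℤ (sum of squares).
v² - 1 is a difference of squares.

(v + 1)·(v - 1)·(v² + 4)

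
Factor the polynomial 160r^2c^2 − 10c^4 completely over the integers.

10c^2(4r − c)(4r + c)

Pull out the common factor 10c^2; 16r^2 − c^2 is a difference of squares.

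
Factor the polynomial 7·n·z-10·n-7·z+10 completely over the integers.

(7·z-10)·(n-1)

Group as (7·n·z-10·n) + (-7·z+10) = n·(7·z-10) - (7·z-10).
Both groups share the factor (7·z-10).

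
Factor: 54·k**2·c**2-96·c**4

Factor out 6·c**2, leaving 9·k**2-16·c**2, which is a difference of two squares.

6·c**2·(3·k-4·c)·(3·k+4·c)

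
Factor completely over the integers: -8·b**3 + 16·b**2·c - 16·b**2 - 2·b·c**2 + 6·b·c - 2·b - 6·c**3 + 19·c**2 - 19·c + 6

Group: 2·b·(-4·b**2 + 2·b·c - 4·b + 2·c**2 - 5·c + 3) + (-3·c + 2)·(-4·b**2 + 2·b·c - 4·b + 2·c**2 - 5·c + 3); both groups contain (-4·b**2 + 2·b·c - 4·b + 2·c**2 - 5·c + 3), so (2·b - 3·c + 2) is a factor with cofactor -4·b**2 + 2·b·c - 4·b + 2·c**2 - 5·c + 3.
The cofactor groups again: -4·b**2 + 2·b·c - 4·b + 2·c**2 - 5·c + 3 = -2·b·(2·b + c - 1) + (2·c - 3)·(2·b + c - 1); both groups contain (2·b + c - 1), giving -(2·b - 2·c + 3)·(2·b + c - 1).

-(2·b + c - 1)·(2·b - 2·c + 3)·(2·b - 3·c + 2)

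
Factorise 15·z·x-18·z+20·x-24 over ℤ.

(3·z+4)·(5·x-6)

Group as (15·z·x-18·z) + (20·x-24) = 3·z·(5·x-6) + 4·(5·x-6).
Both groups share the factor (5·x-6).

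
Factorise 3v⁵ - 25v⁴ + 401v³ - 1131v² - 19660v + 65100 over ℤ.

(3v - 10)(v + 6)(v - 7)(v² - 4v + 155)

Trying the rational-root candidates, v = -6 is a root, so (v + 6) divides it; the quotient is 3v⁴ - 43v³ + 659v² - 5085v + 10850.
Next, v = 10/3 is a root, so (3v - 10) divides it; the quotient is v³ - 11v² + 183v - 1085.
Then v = 7 is a root, so (v - 7) divides it; the quotient is v² - 4v + 155.
The quadratic v² - 4v + 155 has discriminant -604 < 0 and is irreducible over ℤ.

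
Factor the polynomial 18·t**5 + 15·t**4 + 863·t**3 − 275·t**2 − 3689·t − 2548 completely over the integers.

(3·t − 7)·(6·t + 7)·(t + 1)·(t**2 + t + 52)

Testing divisors of the constant over divisors of the leading coefficient, t = −1 is a root, giving the factor (t + 1) and quotient 18·t**4 − 3·t**3 + 866·t**2 − 1141·t − 2548.
Next, t = −7/6 is a root, so (6·t + 7) is a factor; dividing leaves 3·t**3 − 4·t**2 + 149·t − 364.
Then t = 7/3 is a root, so (3·t − 7) is a factor; dividing leaves t**2 + t + 52.
The quadratic t**2 + t + 52 has discriminant −207 < 0 and is irreducible over ℤ.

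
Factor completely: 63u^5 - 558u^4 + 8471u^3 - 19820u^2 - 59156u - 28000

By the rational root theorem, u = 14/3 is a root, so (3u - 14) is a factor; dividing leaves 21u^4 - 88u^3 + 2413u^2 + 4654u + 2000.
Continuing, u = -8/7 is a root, so (7u + 8) is a factor; dividing leaves 3u^3 - 16u^2 + 363u + 250.
Continuing, u = -2/3 is a root, so (3u + 2) is a factor; dividing leaves u^2 - 6u + 125.
The quadratic u^2 - 6u + 125 has discriminant -464 < 0 and is irreducible over ℤ.

(3u + 2)(3u - 14)(7u + 8)(u^2 - 6u + 125)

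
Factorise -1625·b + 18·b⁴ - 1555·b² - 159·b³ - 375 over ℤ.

(3·b + 1)·(6·b + 5)·(b + 5)·(b - 15)

Trying the rational-root candidates, b = -5/6 is a root, so (6·b + 5) divides it; the quotient is 3·b³ - 29·b² - 235·b - 75.
Then b = 15 is a root, so (b - 15) is a factor; dividing leaves 3·b² + 16·b + 5.
The remaining quadratic factors as (b + 5)(3·b + 1).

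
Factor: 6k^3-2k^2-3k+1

Group as (6k^3-3k) + (-2k^2+1) = 3k(2k^2-1) - (2k^2-1).
Both groups share the factor (2k^2-1).

(3k-1)(2k^2-1)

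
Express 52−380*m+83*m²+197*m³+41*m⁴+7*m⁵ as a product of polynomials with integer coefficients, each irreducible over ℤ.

(7*m−1)*(m+2)*(m−1)*(m²+5*m+26)

Trying the rational-root candidates, m = 1 is a root, so (m−1) divides it; the quotient is 7*m⁴+48*m³+245*m²+328*m−52.
Continuing, m = 1/7 is a root, so (7*m−1) divides it; the quotient is m³+7*m²+36*m+52.
Continuing, m = −2 is a root, so (m+2) is a factor; dividing leaves m²+5*m+26.
The quadratic m²+5*m+26 has discriminant −79 < 0 and is irreducible over ℤ.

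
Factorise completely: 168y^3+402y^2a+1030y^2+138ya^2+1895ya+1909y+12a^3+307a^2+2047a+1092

Group: 7y(24y^2+54ya+106y+12a^2+163a+91) + (a+12)(24y^2+54ya+106y+12a^2+163a+91); both groups contain (24y^2+54ya+106y+12a^2+163a+91), so (7y+a+12) is a factor with cofactor 24y^2+54ya+106y+12a^2+163a+91.
The cofactor groups again: 24y^2+54ya+106y+12a^2+163a+91 = 4y(6y+12a+7) + (a+13)(6y+12a+7); both groups contain (6y+12a+7), giving (4y+a+13)(6y+12a+7).

(6y+12a+7)(4y+a+13)(7y+a+12)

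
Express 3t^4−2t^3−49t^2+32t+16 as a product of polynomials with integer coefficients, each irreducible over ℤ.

(3t+1)(t+4)(t−1)(t−4)

Among the possible rational roots, t = −4 is a root, so (t+4) divides it; the quotient is 3t^3−14t^2+7t+4.
Then t = 4 is a root, so (t−4) divides it; the quotient is 3t^2−2t−1.
The remaining quadratic factors as (3t+1)(t−1).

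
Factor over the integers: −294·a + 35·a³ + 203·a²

Pull out the common factor 7·a, then factor the remaining trinomial.

7·a·(5·a − 6)·(a + 7)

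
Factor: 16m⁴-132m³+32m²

4m²(4m-1)(m-8)

Pull out the common factor 4m², then factor the remaining trinomial.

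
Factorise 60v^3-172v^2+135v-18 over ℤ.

(2v-3)(5v-6)(6v-1)

Trying the rational-root candidates, v = 3/2 is a root, giving the factor (2v-3) and quotient 30v^2-41v+6.
The remaining quadratic factors as (5v-6)(6v-1).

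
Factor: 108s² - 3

Pull out the common factor 3; 36s² - 1 is a difference of squares.

3(6s + 1)(6s - 1)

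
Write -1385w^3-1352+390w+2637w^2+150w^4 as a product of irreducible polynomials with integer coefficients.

By the rational root theorem, w = -2/3 is a root, so (3w+2) is a factor; dividing leaves 50w^3-495w^2+1209w-676.
Then w = 13/2 is a root, giving the factor (2w-13) and quotient 25w^2-85w+52.
The remaining quadratic factors as (5w-4)(5w-13).

(2w-13)(3w+2)(5w-13)(5w-4)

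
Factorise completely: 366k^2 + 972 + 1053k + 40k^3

Among the possible rational roots, k = -9/4 is a root, so (4k + 9) divides it; the quotient is 10k^2 + 69k + 108.
The remaining quadratic factors as (5k + 12)(2k + 9).

(2k + 9)(4k + 9)(5k + 12)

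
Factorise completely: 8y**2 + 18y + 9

(2y + 3)(4y + 3)

Need a pair with product 8·9 = 72 and sum 18: that's 12 and 6.
Split the middle term: 8y**2 + 12y + 6y + 9 = 4y(2y + 3) + 3(2y + 3).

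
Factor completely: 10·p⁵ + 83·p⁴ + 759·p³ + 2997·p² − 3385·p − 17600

(2·p + 5)·(5·p − 11)·(p + 5)·(p² + 3·p + 64)

By the rational root theorem, p = −5 is a root, so (p + 5) is a factor; dividing leaves 10·p⁴ + 33·p³ + 594·p² + 27·p − 3520.
Continuing, p = −5/2 is a root, so (2·p + 5) divides it; the quotient is 5·p³ + 4·p² + 287·p − 704.
Continuing, p = 11/5 is a root, so (5·p − 11) is a factor; dividing leaves p² + 3·p + 64.
The quadratic p² + 3·p + 64 has discriminant −247 < 0 and is irreducible over ℤ.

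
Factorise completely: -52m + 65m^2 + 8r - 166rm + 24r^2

(2r - 13m)(12r - 5m + 4)

Group: 2r(12r - 5m + 4) - 13m(12r - 5m + 4); both groups contain (12r - 5m + 4).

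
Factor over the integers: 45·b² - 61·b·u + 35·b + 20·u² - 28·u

Group: 5·b·(9·b - 5·u + 7) - 4·u·(9·b - 5·u + 7); both groups contain (9·b - 5·u + 7).

(5·b - 4·u)·(9·b - 5·u + 7)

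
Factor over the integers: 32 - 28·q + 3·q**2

Need a pair with product 3·32 = 96 and sum -28: that's -4 and -24.
Split the middle term: 3·q**2 - 4·q - 24·q + 32 = q·(3·q - 4) - 8·(3·q - 4).

(3·q - 4)·(q - 8)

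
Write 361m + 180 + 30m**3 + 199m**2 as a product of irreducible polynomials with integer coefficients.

By the rational root theorem, m = -9/5 is a root, so (5m + 9) is a factor; dividing leaves 6m**2 + 29m + 20.
The remaining quadratic factors as (6m + 5)(m + 4).

(5m + 9)(6m + 5)(m + 4)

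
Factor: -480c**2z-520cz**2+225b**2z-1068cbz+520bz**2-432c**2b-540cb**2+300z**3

Group: 12c(-36cb-40cz-45b**2-104bz-60z**2) - 5z(-36cb-40cz-45b**2-104bz-60z**2); both groups contain (-36cb-40cz-45b**2-104bz-60z**2), so (12c-5z) is a factor with cofactor -36cb-40cz-45b**2-104bz-60z**2.
The cofactor groups again: -36cb-40cz-45b**2-104bz-60z**2 = -4c(9b+10z) + (-5b-6z)(9b+10z); both groups contain (9b+10z), giving -(4c+5b+6z)(9b+10z).

-(12c-5z)(4c+5b+6z)(9b+10z)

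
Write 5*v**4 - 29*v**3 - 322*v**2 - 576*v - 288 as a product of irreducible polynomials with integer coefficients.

Trying the rational-root candidates, v = -4 is a root, giving the factor (v + 4) and quotient 5*v**3 - 49*v**2 - 126*v - 72.
Next, v = -1 is a root, giving the factor (v + 1) and quotient 5*v**2 - 54*v - 72.
The remaining quadratic factors as (5*v + 6)(v - 12).

(5*v + 6)*(v + 1)*(v + 4)*(v - 12)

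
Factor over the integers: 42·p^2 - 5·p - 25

(6·p - 5)·(7·p + 5)

Need a pair with product 42·(-25) = -1050 and sum -5: that's 30 and -35.
Split the middle term: 42·p^2 + 30·p - 35·p - 25 = 6·p·(7·p + 5) - 5·(7·p + 5).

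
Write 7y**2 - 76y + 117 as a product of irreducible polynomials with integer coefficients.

Need a pair with product 7·117 = 819 and sum -76: that's -63 and -13.
Split the middle term: 7y**2 - 63y - 13y + 117 = 7y(y - 9) - 13(y - 9).

(7y - 13)(y - 9)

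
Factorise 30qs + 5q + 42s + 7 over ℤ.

(5q + 7)(6s + 1)

Group as (30qs + 5q) + (42s + 7) = 5q(6s + 1) + 7(6s + 1).
Both groups share the factor (6s + 1).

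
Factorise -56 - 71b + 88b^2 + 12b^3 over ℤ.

Testing divisors of the constant over divisors of the leading coefficient, b = -8 is a root, so (b + 8) is a factor; dividing leaves 12b^2 - 8b - 7.
The remaining quadratic factors as (2b + 1)(6b - 7).

(2b + 1)(6b - 7)(b + 8)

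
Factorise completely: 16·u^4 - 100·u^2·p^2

4·u^2·(2·u - 5·p)·(2·u + 5·p)

Pull out the common factor 4·u^2; 4·u^2 - 25·p^2 is a difference of squares.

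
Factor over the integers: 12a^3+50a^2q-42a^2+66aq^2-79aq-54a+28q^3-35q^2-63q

Group: a(12a^2+38aq-54a+28q^2-63q) + (q+1)(12a^2+38aq-54a+28q^2-63q); both groups contain (12a^2+38aq-54a+28q^2-63q), so (a+q+1) is a factor with cofactor 12a^2+38aq-54a+28q^2-63q.
The cofactor groups again: 12a^2+38aq-54a+28q^2-63q = 2a(6a+7q) + (4q-9)(6a+7q); both groups contain (6a+7q), giving (2a+4q-9)(6a+7q).

(2a+4q-9)(6a+7q)(a+q+1)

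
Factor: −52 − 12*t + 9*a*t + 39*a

(3*a − 4)*(3*t + 13)

Group as (9*a*t + 39*a) + (−12*t − 52) = 3*a*(3*t + 13) − 4*(3*t + 13).
Both groups share the factor (3*t + 13).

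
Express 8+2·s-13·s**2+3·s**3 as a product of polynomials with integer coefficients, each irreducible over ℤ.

(3·s+2)·(s-1)·(s-4)

Among the possible rational roots, s = 4 is a root, giving the factor (s-4) and quotient 3·s**2-s-2.
The remaining quadratic factors as (s-1)(3·s+2).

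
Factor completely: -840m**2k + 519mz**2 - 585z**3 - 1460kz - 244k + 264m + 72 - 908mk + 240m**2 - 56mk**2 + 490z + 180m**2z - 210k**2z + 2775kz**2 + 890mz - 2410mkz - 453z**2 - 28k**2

Group: 14k(-60m**2 - 4mk - 173mz - 66m - 15kz - 2k + 195z**2 - 109z - 18) + (-3z - 4)(-60m**2 - 4mk - 173mz - 66m - 15kz - 2k + 195z**2 - 109z - 18); both groups contain (-60m**2 - 4mk - 173mz - 66m - 15kz - 2k + 195z**2 - 109z - 18), so (14k - 3z - 4) is a factor with cofactor -60m**2 - 4mk - 173mz - 66m - 15kz - 2k + 195z**2 - 109z - 18.
The cofactor groups again: -60m**2 - 4mk - 173mz - 66m - 15kz - 2k + 195z**2 - 109z - 18 = -4m(15m + k - 13z + 9) + (-15z - 2)(15m + k - 13z + 9); both groups contain (15m + k - 13z + 9), giving -(4m + 15z + 2)(15m + k - 13z + 9).

-(14k - 3z - 4)(4m + 15z + 2)(15m + k - 13z + 9)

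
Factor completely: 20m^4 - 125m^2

5m^2(2m + 5)(2m - 5)

Pull out the common factor 5m^2; 4m^2 - 25 is a difference of squares.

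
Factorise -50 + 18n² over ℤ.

Every term has a factor of 2. Then 9n² - 25 = (3n)² − (5)².

2(3n + 5)(3n - 5)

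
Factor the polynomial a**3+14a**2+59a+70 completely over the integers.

Trying the rational-root candidates, a = -2 is a root, so (a+2) is a factor; dividing leaves a**2+12a+35.
The remaining quadratic factors as (a+5)(a+7).

(a+2)(a+5)(a+7)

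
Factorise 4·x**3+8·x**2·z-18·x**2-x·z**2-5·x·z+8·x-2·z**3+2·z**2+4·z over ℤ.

(2·x+z)·(2·x-z-1)·(x+2·z-4)

Group: 2·x·(2·x**2+3·x·z-9·x-2·z**2+2·z+4) + z·(2·x**2+3·x·z-9·x-2·z**2+2·z+4); both groups contain (2·x**2+3·x·z-9·x-2·z**2+2·z+4), so (2·x+z) is a factor with cofactor 2·x**2+3·x·z-9·x-2·z**2+2·z+4.
The cofactor groups again: 2·x**2+3·x·z-9·x-2·z**2+2·z+4 = 2·x·(x+2·z-4) + (-z-1)·(x+2·z-4); both groups contain (x+2·z-4), giving (2·x-z-1)·(x+2·z-4).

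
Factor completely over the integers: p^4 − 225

(p^2 + 15)(p^2 − 15)

Substitute u = p^2 to get a quadratic in u, then factor.
p^2 + 15 is irreducible over ℤ (always positive, so no real roots).
p^2 − 15 is irreducible over ℤ (15 is not a perfect square).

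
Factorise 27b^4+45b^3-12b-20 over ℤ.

(3b+5)(9b^3-4)

Group as (27b^4-12b) + (45b^3-20) = 3b(9b^3-4) + 5(9b^3-4).
Both groups share the factor (9b^3-4).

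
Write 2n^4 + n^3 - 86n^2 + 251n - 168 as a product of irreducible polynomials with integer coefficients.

Testing divisors of the constant over divisors of the leading coefficient, n = -8 is a root, so (n + 8) is a factor; dividing leaves 2n^3 - 15n^2 + 34n - 21.
Next, n = 7/2 is a root, so (2n - 7) is a factor; dividing leaves n^2 - 4n + 3.
The remaining quadratic factors as (n - 1)(n - 3).

(2n - 7)(n + 8)(n - 1)(n - 3)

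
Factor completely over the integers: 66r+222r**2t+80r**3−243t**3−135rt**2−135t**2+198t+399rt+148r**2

(10r+9t+11)(8r−9t+6)(r+3t)

Group: r(80r**2−18rt+148r−81t**2−45t+66) + 3t(80r**2−18rt+148r−81t**2−45t+66); both groups contain (80r**2−18rt+148r−81t**2−45t+66), so (r+3t) is a factor with cofactor 80r**2−18rt+148r−81t**2−45t+66.
The cofactor groups again: 80r**2−18rt+148r−81t**2−45t+66 = 8r(10r+9t+11) + (−9t+6)(10r+9t+11); both groups contain (10r+9t+11), giving (8r−9t+6)(10r+9t+11).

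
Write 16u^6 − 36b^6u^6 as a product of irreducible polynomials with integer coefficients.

Every term has a factor of 4u^6; factoring it out leaves −9b^6 + 4.
Recognize a difference of squares with the parts 2 and 3b^3.

−4u^6(3b^3 + 2)(3b^3 − 2)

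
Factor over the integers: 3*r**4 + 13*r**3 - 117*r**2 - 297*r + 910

Trying the rational-root candidates, r = 5 is a root, so (r - 5) divides it; the quotient is 3*r**3 + 28*r**2 + 23*r - 182.
Next, r = 2 is a root, so (r - 2) is a factor; dividing leaves 3*r**2 + 34*r + 91.
The remaining quadratic factors as (3*r + 13)(r + 7).

(3*r + 13)*(r + 7)*(r - 2)*(r - 5)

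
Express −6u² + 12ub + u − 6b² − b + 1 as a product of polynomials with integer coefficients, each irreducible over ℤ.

−(2u − 2b − 1)(3u − 3b + 1)

Group: −2u(3u − 3b + 1) + (2b + 1)(3u − 3b + 1); both groups contain (3u − 3b + 1).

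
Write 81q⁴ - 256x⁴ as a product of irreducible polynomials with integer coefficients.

(3q + 4x)(3q - 4x)(9q² + 16x²)

(3q)⁴ − (4x)⁴ = ((3q)² − (4x)²)((3q)² + (4x)²); the first factor splits again, the second (9q² + 16x²) is irreducible.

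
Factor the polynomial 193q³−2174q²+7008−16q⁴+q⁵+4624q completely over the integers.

Testing divisors of the constant over divisors of the leading coefficient, q = −1 is a root, so (q+1) is a factor; dividing leaves q⁴−17q³+210q²−2384q+7008.
Next, q = 12 is a root, so (q−12) divides it; the quotient is q³−5q²+150q−584.
Next, q = 4 is a root, so (q−4) divides it; the quotient is q²−q+146.
The quadratic q²−q+146 has discriminant −583 < 0 and is irreducible over ℤ.

(q+1)(q−12)(q−4)(q²−q+146)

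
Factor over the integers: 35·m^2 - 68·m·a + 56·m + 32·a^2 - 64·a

Group: 7·m·(5·m - 4·a + 8) - 8·a·(5·m - 4·a + 8); both groups contain (5·m - 4·a + 8).

(5·m - 4·a + 8)·(7·m - 8·a)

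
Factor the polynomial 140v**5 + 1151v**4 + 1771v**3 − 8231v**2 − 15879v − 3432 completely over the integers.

(4v + 1)(5v − 13)(7v + 11)(v**2 + 9v + 24)

Testing divisors of the constant over divisors of the leading coefficient, v = −1/4 is a root, so (4v + 1) is a factor; dividing leaves 35v**4 + 279v**3 + 373v**2 − 2151v − 3432.
Next, v = −11/7 is a root, giving the factor (7v + 11) and quotient 5v**3 + 32v**2 + 3v − 312.
Next, v = 13/5 is a root, so (5v − 13) is a factor; dividing leaves v**2 + 9v + 24.
The quadratic v**2 + 9v + 24 has discriminant −15 < 0 and is irreducible over ℤ.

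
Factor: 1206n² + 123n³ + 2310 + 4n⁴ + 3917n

(4n + 3)(n + 11)(n + 14)(n + 5)

By the rational root theorem, n = -14 is a root, giving the factor (n + 14) and quotient 4n³ + 67n² + 268n + 165.
Then n = -11 is a root, so (n + 11) is a factor; dividing leaves 4n² + 23n + 15.
The remaining quadratic factors as (4n + 3)(n + 5).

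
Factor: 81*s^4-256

Write as (9*s^2)² − (16)², then factor 9*s^2-16 once more.

(3*s+4)*(3*s-4)*(9*s^2+16)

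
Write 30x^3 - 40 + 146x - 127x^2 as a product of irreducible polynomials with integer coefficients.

(2x - 5)(3x - 4)(5x - 2)

By the rational root theorem, x = 2/5 is a root, so (5x - 2) divides it; the quotient is 6x^2 - 23x + 20.
The remaining quadratic factors as (3x - 4)(2x - 5).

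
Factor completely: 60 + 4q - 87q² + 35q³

Testing divisors of the constant over divisors of the leading coefficient, q = 6/5 is a root, so (5q - 6) is a factor; dividing leaves 7q² - 9q - 10.
The remaining quadratic factors as (q - 2)(7q + 5).

(5q - 6)(7q + 5)(q - 2)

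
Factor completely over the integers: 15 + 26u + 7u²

(7u + 5)(u + 3)

Need a pair with product 7·15 = 105 and sum 26: that's 21 and 5.
Split the middle term: 7u² + 21u + 5u + 15 = 7u(u + 3) + 5(u + 3).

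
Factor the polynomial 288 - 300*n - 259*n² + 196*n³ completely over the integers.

(4*n - 3)*(7*n + 8)*(7*n - 12)

Testing divisors of the constant over divisors of the leading coefficient, n = 12/7 is a root, giving the factor (7*n - 12) and quotient 28*n² + 11*n - 24.
The remaining quadratic factors as (4*n - 3)(7*n + 8).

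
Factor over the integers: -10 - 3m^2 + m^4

Substitute u = m^2 to get a quadratic in u, then factor.
m^2 - 5 is irreducible over ℤ (5 is not a perfect square).
m^2 + 2 is irreducible over ℤ (always positive, so no real roots).

(m^2 + 2)(m^2 - 5)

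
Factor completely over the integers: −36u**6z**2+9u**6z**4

Every term has a factor of 9u**6z**2; factoring it out leaves z**2−4.
Recognize a difference of squares with the parts z and 2.

9u**6z**2(z+2)(z−2)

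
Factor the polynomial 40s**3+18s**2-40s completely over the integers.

Pull out the common factor 2s, then factor the remaining trinomial.

2s(4s+5)(5s-4)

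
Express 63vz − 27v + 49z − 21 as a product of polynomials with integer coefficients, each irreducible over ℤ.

Group as (63vz − 27v) + (49z − 21) = 9v(7z − 3) + 7(7z − 3).
Both groups share the factor (7z − 3).

(7z − 3)(9v + 7)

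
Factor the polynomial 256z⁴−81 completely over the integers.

Write as (16z²)² − (9)², then factor 16z²−9 once more.

(4z+3)(4z−3)(16z²+9)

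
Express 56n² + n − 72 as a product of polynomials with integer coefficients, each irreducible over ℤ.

(7n + 8)(8n − 9)

Need a pair with product 56·(−72) = −4032 and sum 1: that's −63 and 64.
Split the middle term: 56n² − 63n + 64n − 72 = 7n(8n − 9) + 8(8n − 9).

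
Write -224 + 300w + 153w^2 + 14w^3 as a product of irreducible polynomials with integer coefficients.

Testing divisors of the constant over divisors of the leading coefficient, w = 4/7 is a root, so (7w - 4) divides it; the quotient is 2w^2 + 23w + 56.
The remaining quadratic factors as (2w + 7)(w + 8).

(2w + 7)(7w - 4)(w + 8)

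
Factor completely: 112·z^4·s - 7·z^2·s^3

Factor out 7·z^2·s, leaving 16·z^2 - s^2, which is a difference of two squares.

7·s·z^2·(4·z - s)·(4·z + s)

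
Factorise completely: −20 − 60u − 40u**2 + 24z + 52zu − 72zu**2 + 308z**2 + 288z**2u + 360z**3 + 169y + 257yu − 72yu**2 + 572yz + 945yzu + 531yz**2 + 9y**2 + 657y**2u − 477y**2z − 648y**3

−(9y − 8z − 8u − 4)(8y + 5z − u − 1)(9y + 9z + 5)

Group: 8y(−81y**2 − 9yz + 72yu − 9y + 72z**2 + 72zu + 76z + 40u + 20) + (5z − u − 1)(−81y**2 − 9yz + 72yu − 9y + 72z**2 + 72zu + 76z + 40u + 20); both groups contain (−81y**2 − 9yz + 72yu − 9y + 72z**2 + 72zu + 76z + 40u + 20), so (8y + 5z − u − 1) is a factor with cofactor −81y**2 − 9yz + 72yu − 9y + 72z**2 + 72zu + 76z + 40u + 20.
The cofactor groups again: −81y**2 − 9yz + 72yu − 9y + 72z**2 + 72zu + 76z + 40u + 20 = −9y(9y − 8z − 8u − 4) + (−9z − 5)(9y − 8z − 8u − 4); both groups contain (9y − 8z − 8u − 4), giving −(9y + 9z + 5)(9y − 8z − 8u − 4).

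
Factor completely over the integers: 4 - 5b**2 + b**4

Trying the rational-root candidates, b = -1 is a root, so (b + 1) divides it; the quotient is b**3 - b**2 - 4b + 4.
Continuing, b = 2 is a root, so (b - 2) is a factor; dividing leaves b**2 + b - 2.
The remaining quadratic factors as (b - 1)(b + 2).

(b + 1)(b + 2)(b - 1)(b - 2)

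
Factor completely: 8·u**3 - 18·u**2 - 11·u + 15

(2·u - 5)·(4·u - 3)·(u + 1)

By the rational root theorem, u = 3/4 is a root, so (4·u - 3) divides it; the quotient is 2·u**2 - 3·u - 5.
The remaining quadratic factors as (u + 1)(2·u - 5).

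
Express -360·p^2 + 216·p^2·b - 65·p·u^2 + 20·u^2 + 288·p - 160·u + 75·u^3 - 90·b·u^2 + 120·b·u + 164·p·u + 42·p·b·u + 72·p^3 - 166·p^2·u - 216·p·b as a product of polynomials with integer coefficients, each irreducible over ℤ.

Group: 9·p·(8·p^2 + 24·p·b - 14·p·u - 40·p + 18·b·u - 24·b - 15·u^2 - 4·u + 32) - 5·u·(8·p^2 + 24·p·b - 14·p·u - 40·p + 18·b·u - 24·b - 15·u^2 - 4·u + 32); both groups contain (8·p^2 + 24·p·b - 14·p·u - 40·p + 18·b·u - 24·b - 15·u^2 - 4·u + 32), so (9·p - 5·u) is a factor with cofactor 8·p^2 + 24·p·b - 14·p·u - 40·p + 18·b·u - 24·b - 15·u^2 - 4·u + 32.
The cofactor groups again: 8·p^2 + 24·p·b - 14·p·u - 40·p + 18·b·u - 24·b - 15·u^2 - 4·u + 32 = 2·p·(4·p + 3·u - 4) + (6·b - 5·u - 8)·(4·p + 3·u - 4); both groups contain (4·p + 3·u - 4), giving (2·p + 6·b - 5·u - 8)·(4·p + 3·u - 4).

(4·p + 3·u - 4)·(2·p + 6·b - 5·u - 8)·(9·p - 5·u)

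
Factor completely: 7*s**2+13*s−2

Need a pair with product 7·(−2) = −14 and sum 13: that's 14 and −1.
Split the middle term: 7*s**2+14*s − s−2 = 7*s*(s+2) − (s+2).

(7*s−1)*(s+2)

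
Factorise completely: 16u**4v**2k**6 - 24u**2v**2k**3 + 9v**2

v**2(4u**2k**3 - 3)**2

Every term has a factor of v**2; factoring it out leaves 16u**4k**6 - 24u**2k**3 + 9.
Recognize a perfect-square trinomial with the parts 3 and 4u**2k**3.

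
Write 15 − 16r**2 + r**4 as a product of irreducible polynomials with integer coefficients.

(r + 1)(r − 1)(r**2 − 15)

Substitute u = r**2 to get a quadratic in u, then factor.
r**2 − 1 is a difference of squares.
r**2 − 15 is irreducible over ℤ (15 is not a perfect square).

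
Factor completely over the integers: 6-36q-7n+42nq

(6q-1)(7n-6)

Group as (42nq-7n) + (-36q+6) = 7n(6q-1) - 6(6q-1).
Both groups share the factor (6q-1).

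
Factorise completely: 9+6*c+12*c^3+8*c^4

Group as (8*c^4+6*c) + (12*c^3+9) = 2*c*(4*c^3+3) + 3*(4*c^3+3).
Both groups share the factor (4*c^3+3).

(2*c+3)*(4*c^3+3)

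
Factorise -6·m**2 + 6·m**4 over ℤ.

6·m**2·(m + 1)·(m - 1)

Factor out 6·m**2, leaving m**2 - 1, which is a difference of two squares.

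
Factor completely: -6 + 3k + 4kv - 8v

(4v + 3)(k - 2)

Group as (4kv + 3k) + (-8v - 6) = k(4v + 3) - 2(4v + 3).
Both groups share the factor (4v + 3).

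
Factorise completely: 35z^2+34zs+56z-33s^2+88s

Group: 5z(7z+11s) + (-3s+8)(7z+11s); both groups contain (7z+11s).

(5z-3s+8)(7z+11s)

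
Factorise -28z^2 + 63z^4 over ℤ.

7z^2(3z + 2)(3z - 2)

Factor out 7z^2, leaving 9z^2 - 4, which is a difference of two squares.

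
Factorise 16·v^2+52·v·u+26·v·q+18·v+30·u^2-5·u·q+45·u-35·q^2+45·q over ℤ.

(8·v+6·u-7·q+9)·(2·v+5·u+5·q)

Group: 2·v·(8·v+6·u-7·q+9) + (5·u+5·q)·(8·v+6·u-7·q+9); both groups contain (8·v+6·u-7·q+9).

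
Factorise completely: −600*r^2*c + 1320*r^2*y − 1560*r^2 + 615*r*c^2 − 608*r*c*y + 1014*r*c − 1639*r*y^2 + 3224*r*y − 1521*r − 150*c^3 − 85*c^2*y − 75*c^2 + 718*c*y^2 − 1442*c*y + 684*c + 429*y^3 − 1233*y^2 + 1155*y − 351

Group: 15*r*(−40*r*c + 88*r*y − 104*r + 25*c^2 − 40*c*y + 50*c − 33*y^2 + 72*y − 39) + (−6*c − 13*y + 9)*(−40*r*c + 88*r*y − 104*r + 25*c^2 − 40*c*y + 50*c − 33*y^2 + 72*y − 39); both groups contain (−40*r*c + 88*r*y − 104*r + 25*c^2 − 40*c*y + 50*c − 33*y^2 + 72*y − 39), so (15*r − 6*c − 13*y + 9) is a factor with cofactor −40*r*c + 88*r*y − 104*r + 25*c^2 − 40*c*y + 50*c − 33*y^2 + 72*y − 39.
The cofactor groups again: −40*r*c + 88*r*y − 104*r + 25*c^2 − 40*c*y + 50*c − 33*y^2 + 72*y − 39 = −8*r*(5*c − 11*y + 13) + (5*c + 3*y − 3)*(5*c − 11*y + 13); both groups contain (5*c − 11*y + 13), giving −(8*r − 5*c − 3*y + 3)*(5*c − 11*y + 13).

−(8*r − 5*c − 3*y + 3)*(15*r − 6*c − 13*y + 9)*(5*c − 11*y + 13)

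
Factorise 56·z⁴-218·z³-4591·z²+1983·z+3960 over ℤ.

Testing divisors of the constant over divisors of the leading coefficient, z = 8/7 is a root, so (7·z-8) is a factor; dividing leaves 8·z³-22·z²-681·z-495.
Next, z = -3/4 is a root, so (4·z+3) divides it; the quotient is 2·z²-7·z-165.
The remaining quadratic factors as (2·z+15)(z-11).

(2·z+15)·(4·z+3)·(7·z-8)·(z-11)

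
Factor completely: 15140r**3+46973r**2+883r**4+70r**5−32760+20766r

Testing divisors of the constant over divisors of the leading coefficient, r = −12/7 is a root, so (7r+12) is a factor; dividing leaves 10r**4+109r**3+1976r**2+3323r−2730.
Next, r = −5/2 is a root, so (2r+5) divides it; the quotient is 5r**3+42r**2+883r−546.
Continuing, r = 3/5 is a root, so (5r−3) is a factor; dividing leaves r**2+9r+182.
The quadratic r**2+9r+182 has discriminant −647 < 0 and is irreducible over ℤ.

(2r+5)(5r−3)(7r+12)(r**2+9r+182)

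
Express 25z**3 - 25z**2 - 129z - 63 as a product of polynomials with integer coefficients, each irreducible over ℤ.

Trying the rational-root candidates, z = -7/5 is a root, so (5z + 7) divides it; the quotient is 5z**2 - 12z - 9.
The remaining quadratic factors as (5z + 3)(z - 3).

(5z + 3)(5z + 7)(z - 3)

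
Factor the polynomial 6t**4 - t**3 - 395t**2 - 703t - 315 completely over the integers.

(6t + 5)(t + 1)(t + 7)(t - 9)

Among the possible rational roots, t = -1 is a root, giving the factor (t + 1) and quotient 6t**3 - 7t**2 - 388t - 315.
Then t = -7 is a root, so (t + 7) is a factor; dividing leaves 6t**2 - 49t - 45.
The remaining quadratic factors as (t - 9)(6t + 5).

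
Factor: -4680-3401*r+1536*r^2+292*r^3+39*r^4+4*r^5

Trying the rational-root candidates, r = 9/4 is a root, so (4*r-9) is a factor; dividing leaves r^4+12*r^3+100*r^2+609*r+520.
Then r = -1 is a root, so (r+1) divides it; the quotient is r^3+11*r^2+89*r+520.
Continuing, r = -8 is a root, so (r+8) is a factor; dividing leaves r^2+3*r+65.
The quadratic r^2+3*r+65 has discriminant -251 < 0 and is irreducible over ℤ.

(4*r-9)*(r+1)*(r+8)*(r^2+3*r+65)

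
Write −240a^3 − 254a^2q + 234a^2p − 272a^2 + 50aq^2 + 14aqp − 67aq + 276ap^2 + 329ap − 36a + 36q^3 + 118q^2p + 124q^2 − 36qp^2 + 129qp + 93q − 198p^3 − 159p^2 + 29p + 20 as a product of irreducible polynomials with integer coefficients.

Group: 6a(−40a^2 − 29aq + 79ap − 12a + 18q^2 + 5qp + 17q − 33p^2 + p + 4) + (2q + 6p + 5)(−40a^2 − 29aq + 79ap − 12a + 18q^2 + 5qp + 17q − 33p^2 + p + 4); both groups contain (−40a^2 − 29aq + 79ap − 12a + 18q^2 + 5qp + 17q − 33p^2 + p + 4), so (6a + 2q + 6p + 5) is a factor with cofactor −40a^2 − 29aq + 79ap − 12a + 18q^2 + 5qp + 17q − 33p^2 + p + 4.
The cofactor groups again: −40a^2 − 29aq + 79ap − 12a + 18q^2 + 5qp + 17q − 33p^2 + p + 4 = −8a(5a − 2q − 3p − 1) + (−9q + 11p − 4)(5a − 2q − 3p − 1); both groups contain (5a − 2q − 3p − 1), giving −(8a + 9q − 11p + 4)(5a − 2q − 3p − 1).

−(5a − 2q − 3p − 1)(6a + 2q + 6p + 5)(8a + 9q − 11p + 4)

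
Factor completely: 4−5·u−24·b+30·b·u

Group as (30·b·u−24·b) + (−5·u+4) = 6·b·(5·u−4) − (5·u−4).
Both groups share the factor (5·u−4).

(5·u−4)·(6·b−1)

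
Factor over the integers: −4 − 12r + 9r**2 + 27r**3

By the rational root theorem, r = 2/3 is a root, giving the factor (3r − 2) and quotient 9r**2 + 9r + 2.
The remaining quadratic factors as (3r + 1)(3r + 2).

(3r + 1)(3r + 2)(3r − 2)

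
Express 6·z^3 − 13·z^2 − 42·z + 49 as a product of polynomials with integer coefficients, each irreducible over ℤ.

Trying the rational-root candidates, z = 1 is a root, so (z − 1) is a factor; dividing leaves 6·z^2 − 7·z − 49.
The remaining quadratic factors as (2·z − 7)(3·z + 7).

(2·z − 7)·(3·z + 7)·(z − 1)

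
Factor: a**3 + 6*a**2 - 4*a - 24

Trying the rational-root candidates, a = -2 is a root, giving the factor (a + 2) and quotient a**2 + 4*a - 12.
The remaining quadratic factors as (a - 2)(a + 6).

(a + 2)*(a + 6)*(a - 2)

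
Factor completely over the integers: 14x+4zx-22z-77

Group as (4zx-22z) + (14x-77) = 2z(2x-11) + 7(2x-11).
Both groups share the factor (2x-11).

(2x-11)(2z+7)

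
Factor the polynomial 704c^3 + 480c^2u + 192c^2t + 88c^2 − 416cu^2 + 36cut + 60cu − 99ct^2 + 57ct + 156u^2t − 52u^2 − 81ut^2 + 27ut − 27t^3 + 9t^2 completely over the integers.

Group: 8c(88c^2 + 104cu − 9ct + 11c − 39ut + 13u − 9t^2 + 3t) + (−4u + 3t)(88c^2 + 104cu − 9ct + 11c − 39ut + 13u − 9t^2 + 3t); both groups contain (88c^2 + 104cu − 9ct + 11c − 39ut + 13u − 9t^2 + 3t), so (8c − 4u + 3t) is a factor with cofactor 88c^2 + 104cu − 9ct + 11c − 39ut + 13u − 9t^2 + 3t.
The cofactor groups again: 88c^2 + 104cu − 9ct + 11c − 39ut + 13u − 9t^2 + 3t = 8c(11c + 13u + 3t) + (−3t + 1)(11c + 13u + 3t); both groups contain (11c + 13u + 3t), giving (8c − 3t + 1)(11c + 13u + 3t).

(11c + 13u + 3t)(8c − 4u + 3t)(8c − 3t + 1)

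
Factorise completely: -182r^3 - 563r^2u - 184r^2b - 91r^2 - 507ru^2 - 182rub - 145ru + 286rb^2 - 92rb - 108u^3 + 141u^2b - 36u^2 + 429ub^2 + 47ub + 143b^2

-(13r + 4u - 11b)(7r + 9u + 13b)(2r + 3u + 1)

Group: 13r(-14r^2 - 39ru - 26rb - 7r - 27u^2 - 39ub - 9u - 13b) + (4u - 11b)(-14r^2 - 39ru - 26rb - 7r - 27u^2 - 39ub - 9u - 13b); both groups contain (-14r^2 - 39ru - 26rb - 7r - 27u^2 - 39ub - 9u - 13b), so (13r + 4u - 11b) is a factor with cofactor -14r^2 - 39ru - 26rb - 7r - 27u^2 - 39ub - 9u - 13b.
The cofactor groups again: -14r^2 - 39ru - 26rb - 7r - 27u^2 - 39ub - 9u - 13b = -2r(7r + 9u + 13b) + (-3u - 1)(7r + 9u + 13b); both groups contain (7r + 9u + 13b), giving -(2r + 3u + 1)(7r + 9u + 13b).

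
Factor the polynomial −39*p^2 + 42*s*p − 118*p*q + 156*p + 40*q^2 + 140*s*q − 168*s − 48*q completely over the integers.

(14*s − 13*p + 4*q)*(3*p + 10*q − 12)

Group: 14*s*(3*p + 10*q − 12) + (−13*p + 4*q)*(3*p + 10*q − 12); both groups contain (3*p + 10*q − 12).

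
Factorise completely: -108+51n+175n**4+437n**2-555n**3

(5n-4)(5n-9)(7n+3)(n-1)

Trying the rational-root candidates, n = 9/5 is a root, so (5n-9) divides it; the quotient is 35n**3-48n**2+n+12.
Next, n = 4/5 is a root, so (5n-4) is a factor; dividing leaves 7n**2-4n-3.
The remaining quadratic factors as (7n+3)(n-1).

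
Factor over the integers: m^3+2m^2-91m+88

(m+11)(m-1)(m-8)

By the rational root theorem, m = 1 is a root, giving the factor (m-1) and quotient m^2+3m-88.
The remaining quadratic factors as (m-8)(m+11).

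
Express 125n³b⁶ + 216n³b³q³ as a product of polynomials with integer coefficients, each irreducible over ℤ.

b³n³(5b + 6q)(25b² - 30bq + 36q²)

Every term has a factor of n³b³; factoring it out leaves 125b³ + 216q³.
Recognize a sum of cubes with the parts 6q and 5b.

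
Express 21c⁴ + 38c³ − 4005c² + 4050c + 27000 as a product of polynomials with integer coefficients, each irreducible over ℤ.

(3c − 10)(7c + 15)(c + 15)(c − 12)

Among the possible rational roots, c = −15 is a root, giving the factor (c + 15) and quotient 21c³ − 277c² + 150c + 1800.
Next, c = 12 is a root, giving the factor (c − 12) and quotient 21c² − 25c − 150.
The remaining quadratic factors as (3c − 10)(7c + 15).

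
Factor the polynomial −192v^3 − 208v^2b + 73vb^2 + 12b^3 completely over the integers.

Group: 8v(−24v^2 − 23vb + 12b^2) + b(−24v^2 − 23vb + 12b^2); both groups contain (−24v^2 − 23vb + 12b^2), so (8v + b) is a factor with cofactor −24v^2 − 23vb + 12b^2.
The cofactor groups again: −24v^2 − 23vb + 12b^2 = −8v(3v + 4b) + 3b(3v + 4b); both groups contain (3v + 4b), giving −(8v − 3b)(3v + 4b).

−(8v − 3b)(3v + 4b)(8v + b)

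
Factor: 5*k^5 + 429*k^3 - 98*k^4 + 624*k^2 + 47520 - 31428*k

Trying the rational-root candidates, k = -6 is a root, giving the factor (k + 6) and quotient 5*k^4 - 128*k^3 + 1197*k^2 - 6558*k + 7920.
Then k = 15 is a root, so (k - 15) divides it; the quotient is 5*k^3 - 53*k^2 + 402*k - 528.
Then k = 8/5 is a root, giving the factor (5*k - 8) and quotient k^2 - 9*k + 66.
The quadratic k^2 - 9*k + 66 has discriminant -183 < 0 and is irreducible over ℤ.

(5*k - 8)*(k + 6)*(k - 15)*(k^2 - 9*k + 66)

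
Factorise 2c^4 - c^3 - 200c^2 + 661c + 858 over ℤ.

(2c - 13)(c + 1)(c + 11)(c - 6)

Trying the rational-root candidates, c = 6 is a root, so (c - 6) divides it; the quotient is 2c^3 + 11c^2 - 134c - 143.
Continuing, c = -11 is a root, so (c + 11) divides it; the quotient is 2c^2 - 11c - 13.
The remaining quadratic factors as (2c - 13)(c + 1).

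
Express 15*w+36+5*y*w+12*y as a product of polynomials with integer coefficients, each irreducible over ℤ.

(5*w+12)*(y+3)

Group as (5*y*w+12*y) + (15*w+36) = y*(5*w+12) + 3*(5*w+12).
Both groups share the factor (5*w+12).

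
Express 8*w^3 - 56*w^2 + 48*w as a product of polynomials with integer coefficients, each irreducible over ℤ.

8*w*(w - 1)*(w - 6)

Pull out the common factor 8*w, then factor the remaining trinomial.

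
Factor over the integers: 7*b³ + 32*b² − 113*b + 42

Testing divisors of the constant over divisors of the leading coefficient, b = 2 is a root, so (b − 2) divides it; the quotient is 7*b² + 46*b − 21.
The remaining quadratic factors as (b + 7)(7*b − 3).

(7*b − 3)*(b + 7)*(b − 2)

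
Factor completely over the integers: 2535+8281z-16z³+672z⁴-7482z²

(4z+1)(4z+15)(6z-13)(7z-13)

Among the possible rational roots, z = -1/4 is a root, giving the factor (4z+1) and quotient 168z³-46z²-1859z+2535.
Then z = 13/6 is a root, giving the factor (6z-13) and quotient 28z²+53z-195.
The remaining quadratic factors as (4z+15)(7z-13).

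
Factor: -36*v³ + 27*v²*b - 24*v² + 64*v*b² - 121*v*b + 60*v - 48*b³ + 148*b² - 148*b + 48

Group: 3*v*(-12*v² - 7*v*b + 4*v + 12*b² - 28*b + 16) + (-4*b + 3)*(-12*v² - 7*v*b + 4*v + 12*b² - 28*b + 16); both groups contain (-12*v² - 7*v*b + 4*v + 12*b² - 28*b + 16), so (3*v - 4*b + 3) is a factor with cofactor -12*v² - 7*v*b + 4*v + 12*b² - 28*b + 16.
The cofactor groups again: -12*v² - 7*v*b + 4*v + 12*b² - 28*b + 16 = -4*v*(3*v + 4*b - 4) + (3*b - 4)*(3*v + 4*b - 4); both groups contain (3*v + 4*b - 4), giving -(4*v - 3*b + 4)*(3*v + 4*b - 4).

-(4*v - 3*b + 4)*(3*v - 4*b + 3)*(3*v + 4*b - 4)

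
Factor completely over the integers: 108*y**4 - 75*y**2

3*y**2*(6*y + 5)*(6*y - 5)

Factor out 3*y**2, leaving 36*y**2 - 25, which is a difference of two squares.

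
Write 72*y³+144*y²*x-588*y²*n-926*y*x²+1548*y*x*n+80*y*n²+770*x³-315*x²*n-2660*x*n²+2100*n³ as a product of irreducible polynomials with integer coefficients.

(6*y-7*x-14*n)*(2*y+10*x-15*n)*(6*y-11*x+10*n)

Group: 6*y*(12*y²+38*y*x-70*y*n-110*x²+265*x*n-150*n²) + (-7*x-14*n)*(12*y²+38*y*x-70*y*n-110*x²+265*x*n-150*n²); both groups contain (12*y²+38*y*x-70*y*n-110*x²+265*x*n-150*n²), so (6*y-7*x-14*n) is a factor with cofactor 12*y²+38*y*x-70*y*n-110*x²+265*x*n-150*n².
The cofactor groups again: 12*y²+38*y*x-70*y*n-110*x²+265*x*n-150*n² = 2*y*(6*y-11*x+10*n) + (10*x-15*n)*(6*y-11*x+10*n); both groups contain (6*y-11*x+10*n), giving (2*y+10*x-15*n)*(6*y-11*x+10*n).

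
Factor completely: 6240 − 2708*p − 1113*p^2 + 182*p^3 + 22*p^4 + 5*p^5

Trying the rational-root candidates, p = 4 is a root, so (p − 4) is a factor; dividing leaves 5*p^4 + 42*p^3 + 350*p^2 + 287*p − 1560.
Continuing, p = −3 is a root, giving the factor (p + 3) and quotient 5*p^3 + 27*p^2 + 269*p − 520.
Next, p = 8/5 is a root, so (5*p − 8) is a factor; dividing leaves p^2 + 7*p + 65.
The quadratic p^2 + 7*p + 65 has discriminant −211 < 0 and is irreducible over ℤ.

(5*p − 8)*(p + 3)*(p − 4)*(p^2 + 7*p + 65)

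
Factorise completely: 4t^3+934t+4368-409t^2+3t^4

(3t+7)(t+13)(t-6)(t-8)

Trying the rational-root candidates, t = 6 is a root, giving the factor (t-6) and quotient 3t^3+22t^2-277t-728.
Then t = 8 is a root, so (t-8) divides it; the quotient is 3t^2+46t+91.
The remaining quadratic factors as (3t+7)(t+13).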